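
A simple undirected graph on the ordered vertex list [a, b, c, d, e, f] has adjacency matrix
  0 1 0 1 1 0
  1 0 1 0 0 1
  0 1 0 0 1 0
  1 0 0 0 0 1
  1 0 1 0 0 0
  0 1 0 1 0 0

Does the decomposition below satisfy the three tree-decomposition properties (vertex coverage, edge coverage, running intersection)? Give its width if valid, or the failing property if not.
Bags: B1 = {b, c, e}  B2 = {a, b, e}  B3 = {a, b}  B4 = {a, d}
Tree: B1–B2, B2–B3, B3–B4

No — vertex f appears in no bag.

A tree decomposition must satisfy three properties: every vertex lies in some bag; for every edge, both endpoints lie together in some bag; and for every vertex, the bags containing it form a connected subtree. Here vertex f appears in no bag, so the decomposition is invalid.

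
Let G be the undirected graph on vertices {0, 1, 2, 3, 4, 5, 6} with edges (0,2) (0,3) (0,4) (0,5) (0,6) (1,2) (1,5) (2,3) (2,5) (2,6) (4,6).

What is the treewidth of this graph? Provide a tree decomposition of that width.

Treewidth 2.
Bags: B1 = {0, 2, 6}  B2 = {0, 2, 5}  B3 = {1, 2, 5}  B4 = {0, 2, 3}  B5 = {0, 4, 6}
Tree: B1–B2, B2–B3, B1–B4, B1–B5

Every bag has size at most 3, so the width is 3 − 1 = 2 and tw(G) ≤ 2. Conversely, {0, 2, 3} is a clique of size 3, and the vertices of any clique must share a bag in every tree decomposition; so some bag has ≥ 3 vertices and tw(G) ≥ 2. The upper and lower bounds meet at 2, so that is the treewidth.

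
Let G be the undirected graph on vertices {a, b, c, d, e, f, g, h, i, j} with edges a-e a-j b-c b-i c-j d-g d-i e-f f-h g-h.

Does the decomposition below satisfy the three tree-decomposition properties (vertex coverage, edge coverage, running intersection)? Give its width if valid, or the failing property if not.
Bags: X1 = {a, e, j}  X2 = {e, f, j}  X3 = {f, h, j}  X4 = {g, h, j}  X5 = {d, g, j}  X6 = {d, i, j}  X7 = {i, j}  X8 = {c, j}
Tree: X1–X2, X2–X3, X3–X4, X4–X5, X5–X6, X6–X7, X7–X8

A tree decomposition must satisfy three properties: every vertex lies in some bag; for every edge, both endpoints lie together in some bag; and for every vertex, the bags containing it form a connected subtree. Here vertex b appears in no bag, so the decomposition is invalid.

No — vertex b appears in no bag.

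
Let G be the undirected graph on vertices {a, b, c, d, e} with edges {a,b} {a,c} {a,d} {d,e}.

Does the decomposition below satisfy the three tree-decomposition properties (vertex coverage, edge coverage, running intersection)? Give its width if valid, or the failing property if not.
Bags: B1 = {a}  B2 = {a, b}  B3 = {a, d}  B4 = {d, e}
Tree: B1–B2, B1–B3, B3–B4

A tree decomposition must satisfy three properties: every vertex lies in some bag; for every edge, both endpoints lie together in some bag; and for every vertex, the bags containing it form a connected subtree. Here vertex c appears in no bag, so the decomposition is invalid.

No — vertex c appears in no bag.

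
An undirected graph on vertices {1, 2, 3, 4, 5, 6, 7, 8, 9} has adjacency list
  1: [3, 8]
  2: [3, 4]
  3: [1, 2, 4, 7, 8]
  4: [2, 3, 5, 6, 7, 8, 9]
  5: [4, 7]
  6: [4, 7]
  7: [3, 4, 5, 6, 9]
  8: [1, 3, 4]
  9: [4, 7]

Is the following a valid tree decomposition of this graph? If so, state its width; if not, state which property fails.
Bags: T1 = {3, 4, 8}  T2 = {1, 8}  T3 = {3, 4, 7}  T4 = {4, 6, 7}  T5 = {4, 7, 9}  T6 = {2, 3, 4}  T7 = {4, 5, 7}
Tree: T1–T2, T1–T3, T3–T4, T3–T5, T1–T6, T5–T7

A tree decomposition must satisfy three properties: every vertex lies in some bag; for every edge, both endpoints lie together in some bag; and for every vertex, the bags containing it form a connected subtree. Here edge (3,1) lies in no bag, so the decomposition is invalid.

No — edge (3,1) lies in no bag.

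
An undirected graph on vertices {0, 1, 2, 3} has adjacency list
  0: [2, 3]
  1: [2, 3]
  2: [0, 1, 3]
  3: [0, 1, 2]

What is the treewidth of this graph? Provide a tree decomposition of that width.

Each bag holds 3 vertices, so the decomposition has width 2, which upper-bounds the treewidth. Conversely, {0, 2, 3} is a clique of size 3, and the vertices of any clique must share a bag in every tree decomposition; so some bag has ≥ 3 vertices and tw(G) ≥ 2. The upper and lower bounds meet at 2, so that is the treewidth.

Treewidth 2.
One such decomposition:
Bags: B1 = {0, 2, 3}  B2 = {1, 2, 3}
Tree: B1–B2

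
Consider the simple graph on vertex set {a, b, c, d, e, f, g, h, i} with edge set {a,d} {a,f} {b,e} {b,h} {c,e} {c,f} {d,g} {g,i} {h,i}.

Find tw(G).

2

A width-2 tree decomposition is:
Bags: B1 = {b, h, i}  B2 = {b, e, i}  B3 = {c, e, i}  B4 = {c, f, i}  B5 = {a, f, i}  B6 = {a, d, i}  B7 = {d, g, i}
Tree: B1–B2, B2–B3, B3–B4, B4–B5, B5–B6, B6–B7
Every bag has size at most 3, so the width is 3 − 1 = 2 and tw(G) ≤ 2. The edges i–h–b–e–c–f–a–d–g–i form a cycle, so G is not a tree and its treewidth is at least 2. Combining the bounds, tw(G) = 2.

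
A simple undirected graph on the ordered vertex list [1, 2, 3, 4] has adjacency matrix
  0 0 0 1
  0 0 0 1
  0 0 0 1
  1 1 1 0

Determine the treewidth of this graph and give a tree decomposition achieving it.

Every bag has size at most 2, so the width is 2 − 1 = 1 and tw(G) ≤ 1. Any graph with an edge has treewidth ≥ 1, and G has the edge 2–4. The upper and lower bounds meet at 1, so that is the treewidth.

Treewidth 1.
Bags: B1 = {2, 4}  B2 = {1, 4}  B3 = {3, 4}
Tree: B1–B2, B2–B3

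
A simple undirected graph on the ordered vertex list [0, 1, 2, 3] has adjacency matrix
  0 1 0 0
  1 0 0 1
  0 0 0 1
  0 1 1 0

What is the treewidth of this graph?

1

A width-1 tree decomposition is:
Bags: B1 = {1, 3}  B2 = {0, 1}  B3 = {2, 3}
Tree: B1–B2, B1–B3
Each bag holds 2 vertices, so the decomposition has width 1, which upper-bounds the treewidth. Any graph with an edge has treewidth ≥ 1, and G has the edge 3–1. Hence tw(G) = 1 exactly.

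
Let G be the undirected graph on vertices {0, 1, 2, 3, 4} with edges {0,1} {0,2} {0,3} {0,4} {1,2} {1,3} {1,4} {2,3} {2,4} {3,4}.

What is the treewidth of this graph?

A width-4 tree decomposition is:
Bags: B1 = {0, 1, 2, 3, 4}
Tree: (single bag)
A single bag containing all 5 vertices is trivially a valid decomposition of width 4. On the other hand G contains the 5-clique {0, 1, 2, 3, 4}. A clique must lie in a single bag of any decomposition, so no decomposition can have width below 4. Hence tw(G) = 4 exactly.

4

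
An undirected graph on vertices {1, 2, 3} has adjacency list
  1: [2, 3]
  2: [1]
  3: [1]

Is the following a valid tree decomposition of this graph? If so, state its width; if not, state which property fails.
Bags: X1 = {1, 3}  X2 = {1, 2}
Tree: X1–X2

Yes; width 1.

Every vertex of G appears in some bag (union = {1, 2, 3}); every edge is covered by a bag; and for each vertex v the set of bags containing v is connected in the bag tree. The decomposition is therefore valid. The largest bag has 2 vertices, so the width is 1.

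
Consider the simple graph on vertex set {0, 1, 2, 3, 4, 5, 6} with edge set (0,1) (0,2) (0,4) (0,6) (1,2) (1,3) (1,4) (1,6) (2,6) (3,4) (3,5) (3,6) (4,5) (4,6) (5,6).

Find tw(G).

A width-3 tree decomposition is:
Bags: B1 = {1, 3, 4, 6}  B2 = {3, 4, 5, 6}  B3 = {0, 1, 4, 6}  B4 = {0, 1, 2, 6}
Tree: B1–B2, B1–B3, B3–B4
Each bag holds 4 vertices, so the decomposition has width 3, which upper-bounds the treewidth. For the lower bound, the 4 vertices {0, 1, 2, 6} are pairwise adjacent, and any tree decomposition puts a clique entirely inside one bag — forcing width ≥ 3. Combining the bounds, tw(G) = 3.

3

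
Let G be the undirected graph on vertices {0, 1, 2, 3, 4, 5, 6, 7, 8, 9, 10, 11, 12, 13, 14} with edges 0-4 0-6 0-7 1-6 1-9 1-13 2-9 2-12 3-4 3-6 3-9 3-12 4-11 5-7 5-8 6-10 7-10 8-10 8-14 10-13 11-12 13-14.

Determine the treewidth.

3

A width-3 tree decomposition is:
Bags: B1 = {2, 9, 11, 12}  B2 = {3, 9, 11, 12}  B3 = {3, 4, 9, 11}  B4 = {1, 3, 4, 9}  B5 = {1, 3, 4, 6}  B6 = {0, 1, 4, 6}  B7 = {0, 1, 6, 13}  B8 = {0, 6, 10, 13}  B9 = {0, 7, 10, 13}  B10 = {7, 10, 13, 14}  B11 = {7, 8, 10, 14}  B12 = {5, 7, 8, 14}
Tree: B1–B2, B2–B3, B3–B4, B4–B5, B5–B6, B6–B7, B7–B8, B8–B9, B9–B10, B10–B11, B11–B12
Each bag holds 4 vertices, so the decomposition has width 3, which upper-bounds the treewidth. For the lower bound: the 4 vertex sets {2,11,12}, {9}, {3}, {0,1,4,6} are disjoint, each induces a connected subgraph, and every pair is joined by at least one edge of G. Contracting each set to a single vertex therefore yields K_{4} as a minor, and since treewidth is minor-monotone, tw(G) ≥ tw(K_{4}) = 3. Therefore the treewidth is 3.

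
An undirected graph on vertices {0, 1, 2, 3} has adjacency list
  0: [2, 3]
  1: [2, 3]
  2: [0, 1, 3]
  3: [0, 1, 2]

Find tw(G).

A width-2 tree decomposition is:
Bags: B1 = {0, 2, 3}  B2 = {1, 2, 3}
Tree: B1–B2
Every bag has size at most 3, so the width is 3 − 1 = 2 and tw(G) ≤ 2. For the lower bound, the 3 vertices {0, 2, 3} are pairwise adjacent, and any tree decomposition puts a clique entirely inside one bag — forcing width ≥ 2. The upper and lower bounds meet at 2, so that is the treewidth.

2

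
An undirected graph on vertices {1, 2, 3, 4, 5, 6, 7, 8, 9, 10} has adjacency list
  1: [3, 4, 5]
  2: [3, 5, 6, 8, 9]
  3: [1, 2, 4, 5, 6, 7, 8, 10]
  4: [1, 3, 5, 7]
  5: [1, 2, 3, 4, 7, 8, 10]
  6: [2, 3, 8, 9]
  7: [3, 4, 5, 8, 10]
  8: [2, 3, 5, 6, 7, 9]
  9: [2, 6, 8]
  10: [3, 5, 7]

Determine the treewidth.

A width-3 tree decomposition is:
Bags: B1 = {3, 4, 5, 7}  B2 = {3, 5, 7, 8}  B3 = {2, 3, 5, 8}  B4 = {3, 5, 7, 10}  B5 = {2, 3, 6, 8}  B6 = {2, 6, 8, 9}  B7 = {1, 3, 4, 5}
Tree: B1–B2, B2–B3, B2–B4, B3–B5, B5–B6, B1–B7
Each bag holds 4 vertices, so the decomposition has width 3, which upper-bounds the treewidth. Conversely, {2, 6, 8, 9} is a clique of size 4, and the vertices of any clique must share a bag in every tree decomposition; so some bag has ≥ 4 vertices and tw(G) ≥ 3. Hence tw(G) = 3 exactly.

3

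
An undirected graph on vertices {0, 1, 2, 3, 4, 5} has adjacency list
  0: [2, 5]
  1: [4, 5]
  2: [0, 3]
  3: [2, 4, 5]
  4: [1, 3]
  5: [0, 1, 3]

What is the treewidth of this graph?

A width-2 tree decomposition is:
Bags: B1 = {0, 2, 5}  B2 = {2, 3, 5}  B3 = {1, 3, 5}  B4 = {1, 3, 4}
Tree: B1–B2, B2–B3, B3–B4
The largest bag has 3 vertices, giving width 2; this decomposition certifies tw(G) ≤ 2. The edges 0–2–3–5–0 form a cycle, so G is not a tree and its treewidth is at least 2. Therefore the treewidth is 2.

2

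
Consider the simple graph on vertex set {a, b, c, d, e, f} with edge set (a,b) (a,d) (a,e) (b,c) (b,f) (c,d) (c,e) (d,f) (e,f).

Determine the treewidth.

3

A width-3 tree decomposition is:
Bags: B1 = {a, c, d, f}  B2 = {a, b, c, f}  B3 = {a, c, e, f}
Tree: B1–B2, B2–B3
Every bag has size at most 4, so the width is 4 − 1 = 3 and tw(G) ≤ 3. For the lower bound: the 4 vertex sets {c,d}, {a,b}, {f}, {e} are disjoint, each induces a connected subgraph, and every pair is joined by at least one edge of G. Contracting each set to a single vertex therefore yields K_{4} as a minor, and since treewidth is minor-monotone, tw(G) ≥ tw(K_{4}) = 3. Therefore the treewidth is 3.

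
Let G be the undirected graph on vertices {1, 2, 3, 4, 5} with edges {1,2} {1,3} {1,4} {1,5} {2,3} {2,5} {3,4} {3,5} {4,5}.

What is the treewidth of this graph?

A width-3 tree decomposition is:
Bags: B1 = {1, 3, 4, 5}  B2 = {1, 2, 3, 5}
Tree: B1–B2
The largest bag has 4 vertices, giving width 3; this decomposition certifies tw(G) ≤ 3. On the other hand G contains the 4-clique {1, 2, 3, 5}. A clique must lie in a single bag of any decomposition, so no decomposition can have width below 3. Combining the bounds, tw(G) = 3.

3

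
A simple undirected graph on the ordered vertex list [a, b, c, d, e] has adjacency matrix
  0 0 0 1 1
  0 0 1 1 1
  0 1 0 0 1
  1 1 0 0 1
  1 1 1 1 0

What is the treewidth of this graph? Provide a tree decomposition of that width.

Every bag has size at most 3, so the width is 3 − 1 = 2 and tw(G) ≤ 2. On the other hand G contains the 3-clique {a, d, e}. A clique must lie in a single bag of any decomposition, so no decomposition can have width below 2. Hence tw(G) = 2 exactly.

Treewidth 2.
Bags: B1 = {b, c, e}  B2 = {b, d, e}  B3 = {a, d, e}
Tree: B1–B2, B2–B3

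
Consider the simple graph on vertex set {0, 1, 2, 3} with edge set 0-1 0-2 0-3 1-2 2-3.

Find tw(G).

2

A width-2 tree decomposition is:
Bags: B1 = {0, 2, 3}  B2 = {0, 1, 2}
Tree: B1–B2
The largest bag has 3 vertices, giving width 2; this decomposition certifies tw(G) ≤ 2. On the other hand G contains the 3-clique {0, 1, 2}. A clique must lie in a single bag of any decomposition, so no decomposition can have width below 2. Therefore the treewidth is 2.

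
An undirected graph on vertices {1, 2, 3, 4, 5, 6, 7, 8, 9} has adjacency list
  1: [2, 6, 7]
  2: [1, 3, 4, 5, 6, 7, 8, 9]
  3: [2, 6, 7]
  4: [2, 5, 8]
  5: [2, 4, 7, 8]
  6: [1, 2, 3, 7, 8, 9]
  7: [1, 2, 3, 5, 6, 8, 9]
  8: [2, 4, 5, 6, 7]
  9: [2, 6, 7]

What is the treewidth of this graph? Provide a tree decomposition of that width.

Treewidth 3.
Bags: B1 = {2, 3, 6, 7}  B2 = {2, 6, 7, 8}  B3 = {2, 5, 7, 8}  B4 = {2, 6, 7, 9}  B5 = {1, 2, 6, 7}  B6 = {2, 4, 5, 8}
Tree: B1–B2, B2–B3, B2–B4, B2–B5, B3–B6

Each bag holds 4 vertices, so the decomposition has width 3, which upper-bounds the treewidth. On the other hand G contains the 4-clique {2, 4, 5, 8}. A clique must lie in a single bag of any decomposition, so no decomposition can have width below 3. Combining the bounds, tw(G) = 3.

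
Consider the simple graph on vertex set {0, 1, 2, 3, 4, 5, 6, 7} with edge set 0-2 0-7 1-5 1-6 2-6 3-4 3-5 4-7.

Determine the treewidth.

2

A width-2 tree decomposition is:
Bags: B1 = {0, 2, 7}  B2 = {2, 6, 7}  B3 = {1, 6, 7}  B4 = {1, 5, 7}  B5 = {3, 5, 7}  B6 = {3, 4, 7}
Tree: B1–B2, B2–B3, B3–B4, B4–B5, B5–B6
Each bag holds 3 vertices, so the decomposition has width 2, which upper-bounds the treewidth. Since 7–0–2–6–1–5–3–4–7 is a cycle in G, G is not acyclic. Forests are exactly the graphs of treewidth ≤ 1, so tw(G) ≥ 2. Therefore the treewidth is 2.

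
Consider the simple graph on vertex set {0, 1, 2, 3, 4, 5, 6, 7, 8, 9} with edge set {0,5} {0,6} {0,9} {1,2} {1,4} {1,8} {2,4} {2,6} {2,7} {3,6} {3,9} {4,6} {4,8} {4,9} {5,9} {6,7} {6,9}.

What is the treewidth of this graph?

2

A width-2 tree decomposition is:
Bags: B1 = {2, 4, 6}  B2 = {1, 2, 4}  B3 = {4, 6, 9}  B4 = {3, 6, 9}  B5 = {2, 6, 7}  B6 = {0, 6, 9}  B7 = {1, 4, 8}  B8 = {0, 5, 9}
Tree: B1–B2, B1–B3, B3–B4, B1–B5, B3–B6, B2–B7, B6–B8
Each bag holds 3 vertices, so the decomposition has width 2, which upper-bounds the treewidth. On the other hand G contains the 3-clique {1, 4, 8}. A clique must lie in a single bag of any decomposition, so no decomposition can have width below 2. Hence tw(G) = 2 exactly.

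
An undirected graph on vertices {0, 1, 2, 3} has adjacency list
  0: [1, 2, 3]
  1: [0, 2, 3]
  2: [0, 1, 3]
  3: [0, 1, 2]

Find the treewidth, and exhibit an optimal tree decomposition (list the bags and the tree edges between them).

Treewidth 3.
Bags: B1 = {0, 1, 2, 3}
Tree: (single bag)

A single bag containing all 4 vertices is trivially a valid decomposition of width 3. For the lower bound, the 4 vertices {0, 1, 2, 3} are pairwise adjacent, and any tree decomposition puts a clique entirely inside one bag — forcing width ≥ 3. Therefore the treewidth is 3.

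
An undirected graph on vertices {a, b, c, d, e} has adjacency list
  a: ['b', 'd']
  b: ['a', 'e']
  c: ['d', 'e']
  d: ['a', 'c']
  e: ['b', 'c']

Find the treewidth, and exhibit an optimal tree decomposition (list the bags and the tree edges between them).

Treewidth 2.
One optimal decomposition is:
Bags: B1 = {b, c, e}  B2 = {b, c, d}  B3 = {a, b, d}
Tree: B1–B2, B2–B3

Every bag has size at most 3, so the width is 3 − 1 = 2 and tw(G) ≤ 2. The edges b–e–c–d–a–b form a cycle, so G is not a tree and its treewidth is at least 2. Hence tw(G) = 2 exactly.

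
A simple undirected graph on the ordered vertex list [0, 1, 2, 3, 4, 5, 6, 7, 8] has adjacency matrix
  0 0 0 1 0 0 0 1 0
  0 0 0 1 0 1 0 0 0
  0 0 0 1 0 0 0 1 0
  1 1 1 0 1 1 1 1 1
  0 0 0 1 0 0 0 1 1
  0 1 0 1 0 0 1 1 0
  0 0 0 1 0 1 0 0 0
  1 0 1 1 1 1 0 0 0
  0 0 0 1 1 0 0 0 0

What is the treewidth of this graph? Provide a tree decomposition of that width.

Each bag holds 3 vertices, so the decomposition has width 2, which upper-bounds the treewidth. For the lower bound, the 3 vertices {3, 4, 8} are pairwise adjacent, and any tree decomposition puts a clique entirely inside one bag — forcing width ≥ 2. Hence tw(G) = 2 exactly.

Treewidth 2.
Bags: B1 = {0, 3, 7}  B2 = {3, 4, 7}  B3 = {3, 4, 8}  B4 = {3, 5, 7}  B5 = {3, 5, 6}  B6 = {2, 3, 7}  B7 = {1, 3, 5}
Tree: B1–B2, B2–B3, B2–B4, B4–B5, B4–B6, B5–B7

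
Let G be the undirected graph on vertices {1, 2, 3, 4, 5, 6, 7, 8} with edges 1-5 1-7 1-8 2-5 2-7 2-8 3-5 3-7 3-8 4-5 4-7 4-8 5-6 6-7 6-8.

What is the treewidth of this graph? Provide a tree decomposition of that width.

Treewidth 3.
One optimal decomposition is:
Bags: B1 = {2, 5, 7, 8}  B2 = {4, 5, 7, 8}  B3 = {5, 6, 7, 8}  B4 = {1, 5, 7, 8}  B5 = {3, 5, 7, 8}
Tree: B1–B2, B2–B3, B3–B4, B4–B5

The largest bag has 4 vertices, giving width 3; this decomposition certifies tw(G) ≤ 3. For the lower bound: the 4 vertex sets {2,7}, {4,5}, {8}, {6} are disjoint, each induces a connected subgraph, and every pair is joined by at least one edge of G. Contracting each set to a single vertex therefore yields K_{4} as a minor, and since treewidth is minor-monotone, tw(G) ≥ tw(K_{4}) = 3. The upper and lower bounds meet at 3, so that is the treewidth.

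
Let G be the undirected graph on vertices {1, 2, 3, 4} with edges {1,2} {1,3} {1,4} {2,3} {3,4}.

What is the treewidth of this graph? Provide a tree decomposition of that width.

The largest bag has 3 vertices, giving width 2; this decomposition certifies tw(G) ≤ 2. For the lower bound, the 3 vertices {1, 2, 3} are pairwise adjacent, and any tree decomposition puts a clique entirely inside one bag — forcing width ≥ 2. Therefore the treewidth is 2.

Treewidth 2.
Bags: B1 = {1, 2, 3}  B2 = {1, 3, 4}
Tree: B1–B2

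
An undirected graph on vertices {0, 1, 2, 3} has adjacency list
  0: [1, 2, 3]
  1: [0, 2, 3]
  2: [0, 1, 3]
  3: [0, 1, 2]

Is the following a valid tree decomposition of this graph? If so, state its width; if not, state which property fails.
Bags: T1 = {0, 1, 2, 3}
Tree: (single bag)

Yes; width 3.

Vertex coverage: the bags together contain {0, 1, 2, 3}, the full vertex set. Edge coverage: each edge of G has both endpoints in at least one bag. Running intersection: for every vertex, the bags containing it form a connected subtree. All three properties hold, so this is a valid tree decomposition of width max|bag| − 1 = 3, and hence tw(G) ≤ 3.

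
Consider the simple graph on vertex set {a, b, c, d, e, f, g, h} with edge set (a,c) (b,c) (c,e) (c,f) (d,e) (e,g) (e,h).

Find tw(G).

A width-1 tree decomposition is:
Bags: B1 = {e, h}  B2 = {c, e}  B3 = {b, c}  B4 = {a, c}  B5 = {d, e}  B6 = {e, g}  B7 = {c, f}
Tree: B1–B2, B2–B3, B2–B4, B1–B5, B5–B6, B3–B7
The largest bag has 2 vertices, giving width 1; this decomposition certifies tw(G) ≤ 1. Since G has at least one edge (e.g. h–e), it is not an edgeless graph, so tw(G) ≥ 1. Therefore the treewidth is 1.

1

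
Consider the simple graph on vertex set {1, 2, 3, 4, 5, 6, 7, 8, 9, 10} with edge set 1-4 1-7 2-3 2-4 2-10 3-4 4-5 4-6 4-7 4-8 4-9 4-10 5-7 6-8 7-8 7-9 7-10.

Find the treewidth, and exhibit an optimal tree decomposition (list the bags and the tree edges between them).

Treewidth 2.
One such decomposition:
Bags: B1 = {4, 7, 8}  B2 = {4, 7, 9}  B3 = {4, 5, 7}  B4 = {4, 6, 8}  B5 = {4, 7, 10}  B6 = {2, 4, 10}  B7 = {1, 4, 7}  B8 = {2, 3, 4}
Tree: B1–B2, B1–B3, B1–B4, B3–B5, B5–B6, B5–B7, B6–B8

The largest bag has 3 vertices, giving width 2; this decomposition certifies tw(G) ≤ 2. For the lower bound, the 3 vertices {2, 4, 10} are pairwise adjacent, and any tree decomposition puts a clique entirely inside one bag — forcing width ≥ 2. Therefore the treewidth is 2.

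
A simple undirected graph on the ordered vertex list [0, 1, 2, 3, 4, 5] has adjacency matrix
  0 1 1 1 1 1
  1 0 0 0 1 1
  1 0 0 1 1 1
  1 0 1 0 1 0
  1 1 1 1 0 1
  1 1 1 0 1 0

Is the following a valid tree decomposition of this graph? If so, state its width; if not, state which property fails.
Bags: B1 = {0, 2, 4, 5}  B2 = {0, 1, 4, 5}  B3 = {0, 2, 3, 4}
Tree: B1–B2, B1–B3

Vertex coverage: the bags together contain {0, 1, 2, 3, 4, 5}, the full vertex set. Edge coverage: each edge of G has both endpoints in at least one bag. Running intersection: for every vertex, the bags containing it form a connected subtree. All three properties hold, so this is a valid tree decomposition of width max|bag| − 1 = 3, and hence tw(G) ≤ 3.

Yes; width 3.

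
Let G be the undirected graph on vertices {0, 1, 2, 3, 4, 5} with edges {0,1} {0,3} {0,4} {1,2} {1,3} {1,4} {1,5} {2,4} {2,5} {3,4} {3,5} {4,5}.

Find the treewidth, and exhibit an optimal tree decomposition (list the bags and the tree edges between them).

Every bag has size at most 4, so the width is 4 − 1 = 3 and tw(G) ≤ 3. Conversely, {1, 2, 4, 5} is a clique of size 4, and the vertices of any clique must share a bag in every tree decomposition; so some bag has ≥ 4 vertices and tw(G) ≥ 3. The upper and lower bounds meet at 3, so that is the treewidth.

Treewidth 3.
Bags: B1 = {1, 2, 4, 5}  B2 = {1, 3, 4, 5}  B3 = {0, 1, 3, 4}
Tree: B1–B2, B2–B3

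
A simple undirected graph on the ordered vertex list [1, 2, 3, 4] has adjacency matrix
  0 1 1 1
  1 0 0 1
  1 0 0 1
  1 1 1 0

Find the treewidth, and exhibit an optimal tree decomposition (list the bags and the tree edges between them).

Every bag has size at most 3, so the width is 3 − 1 = 2 and tw(G) ≤ 2. Conversely, {1, 2, 4} is a clique of size 3, and the vertices of any clique must share a bag in every tree decomposition; so some bag has ≥ 3 vertices and tw(G) ≥ 2. Therefore the treewidth is 2.

Treewidth 2.
One such decomposition:
Bags: B1 = {1, 3, 4}  B2 = {1, 2, 4}
Tree: B1–B2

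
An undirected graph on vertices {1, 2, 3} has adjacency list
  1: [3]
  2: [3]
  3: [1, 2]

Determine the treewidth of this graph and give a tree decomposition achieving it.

Treewidth 1.
One optimal decomposition is:
Bags: B1 = {1, 3}  B2 = {2, 3}
Tree: B1–B2

Every bag has size at most 2, so the width is 2 − 1 = 1 and tw(G) ≤ 1. G has an edge, so its treewidth is at least 1. The upper and lower bounds meet at 1, so that is the treewidth.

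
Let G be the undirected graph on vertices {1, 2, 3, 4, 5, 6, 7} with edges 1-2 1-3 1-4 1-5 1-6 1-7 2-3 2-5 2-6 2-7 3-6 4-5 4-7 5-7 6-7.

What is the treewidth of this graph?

3

A width-3 tree decomposition is:
Bags: B1 = {1, 2, 5, 7}  B2 = {1, 2, 6, 7}  B3 = {1, 4, 5, 7}  B4 = {1, 2, 3, 6}
Tree: B1–B2, B1–B3, B2–B4
Each bag holds 4 vertices, so the decomposition has width 3, which upper-bounds the treewidth. Conversely, {1, 2, 5, 7} is a clique of size 4, and the vertices of any clique must share a bag in every tree decomposition; so some bag has ≥ 4 vertices and tw(G) ≥ 3. Therefore the treewidth is 3.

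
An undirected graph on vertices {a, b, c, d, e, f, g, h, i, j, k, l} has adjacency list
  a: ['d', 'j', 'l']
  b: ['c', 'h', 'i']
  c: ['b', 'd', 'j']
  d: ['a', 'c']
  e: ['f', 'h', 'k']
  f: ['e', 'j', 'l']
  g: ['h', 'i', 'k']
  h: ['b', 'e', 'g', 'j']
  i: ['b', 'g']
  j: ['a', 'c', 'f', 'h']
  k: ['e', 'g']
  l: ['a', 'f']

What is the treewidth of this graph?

A width-3 tree decomposition is:
Bags: B1 = {a, d, f, l}  B2 = {a, d, f, j}  B3 = {c, d, f, j}  B4 = {c, e, f, j}  B5 = {c, e, h, j}  B6 = {b, c, e, h}  B7 = {b, e, h, k}  B8 = {b, g, h, k}  B9 = {b, g, i, k}
Tree: B1–B2, B2–B3, B3–B4, B4–B5, B5–B6, B6–B7, B7–B8, B8–B9
Each bag holds 4 vertices, so the decomposition has width 3, which upper-bounds the treewidth. For the lower bound: the 4 vertex sets {a,d,l}, {f}, {j}, {b,c,e,h} are disjoint, each induces a connected subgraph, and every pair is joined by at least one edge of G. Contracting each set to a single vertex therefore yields K_{4} as a minor, and since treewidth is minor-monotone, tw(G) ≥ tw(K_{4}) = 3. Combining the bounds, tw(G) = 3.

3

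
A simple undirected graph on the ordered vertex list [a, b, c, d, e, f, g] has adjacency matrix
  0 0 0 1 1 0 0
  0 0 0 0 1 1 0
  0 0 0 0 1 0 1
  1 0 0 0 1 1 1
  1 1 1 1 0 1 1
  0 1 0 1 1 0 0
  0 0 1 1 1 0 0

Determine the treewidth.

A width-2 tree decomposition is:
Bags: B1 = {d, e, f}  B2 = {d, e, g}  B3 = {c, e, g}  B4 = {a, d, e}  B5 = {b, e, f}
Tree: B1–B2, B2–B3, B2–B4, B1–B5
Each bag holds 3 vertices, so the decomposition has width 2, which upper-bounds the treewidth. For the lower bound, the 3 vertices {d, e, g} are pairwise adjacent, and any tree decomposition puts a clique entirely inside one bag — forcing width ≥ 2. The upper and lower bounds meet at 2, so that is the treewidth.

2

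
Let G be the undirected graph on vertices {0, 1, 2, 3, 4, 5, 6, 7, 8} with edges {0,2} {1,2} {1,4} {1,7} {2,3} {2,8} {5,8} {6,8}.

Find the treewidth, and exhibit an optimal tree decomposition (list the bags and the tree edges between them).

Every bag has size at most 2, so the width is 2 − 1 = 1 and tw(G) ≤ 1. G has an edge, so its treewidth is at least 1. Combining the bounds, tw(G) = 1.

Treewidth 1.
One such decomposition:
Bags: B1 = {2, 8}  B2 = {1, 2}  B3 = {0, 2}  B4 = {2, 3}  B5 = {5, 8}  B6 = {1, 4}  B7 = {6, 8}  B8 = {1, 7}
Tree: B1–B2, B2–B3, B3–B4, B1–B5, B2–B6, B5–B7, B2–B8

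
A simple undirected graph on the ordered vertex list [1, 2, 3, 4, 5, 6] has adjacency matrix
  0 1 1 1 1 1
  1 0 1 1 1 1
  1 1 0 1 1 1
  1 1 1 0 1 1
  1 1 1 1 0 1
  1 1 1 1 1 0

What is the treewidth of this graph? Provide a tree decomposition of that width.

With just one bag of size 6, the width is 6 − 1 = 5, so tw(G) ≤ 5. For the lower bound, the 6 vertices {1, 2, 3, 4, 5, 6} are pairwise adjacent, and any tree decomposition puts a clique entirely inside one bag — forcing width ≥ 5. The upper and lower bounds meet at 5, so that is the treewidth.

Treewidth 5.
Bags: B1 = {1, 2, 3, 4, 5, 6}
Tree: (single bag)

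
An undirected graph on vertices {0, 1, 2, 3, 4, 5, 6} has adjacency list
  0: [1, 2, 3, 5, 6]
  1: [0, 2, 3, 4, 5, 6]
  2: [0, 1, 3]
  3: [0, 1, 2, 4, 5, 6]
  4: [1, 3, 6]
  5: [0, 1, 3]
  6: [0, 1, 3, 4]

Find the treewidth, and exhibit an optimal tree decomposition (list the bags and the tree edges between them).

The largest bag has 4 vertices, giving width 3; this decomposition certifies tw(G) ≤ 3. Conversely, {0, 1, 2, 3} is a clique of size 4, and the vertices of any clique must share a bag in every tree decomposition; so some bag has ≥ 4 vertices and tw(G) ≥ 3. Combining the bounds, tw(G) = 3.

Treewidth 3.
One optimal decomposition is:
Bags: B1 = {0, 1, 2, 3}  B2 = {0, 1, 3, 6}  B3 = {0, 1, 3, 5}  B4 = {1, 3, 4, 6}
Tree: B1–B2, B1–B3, B2–B4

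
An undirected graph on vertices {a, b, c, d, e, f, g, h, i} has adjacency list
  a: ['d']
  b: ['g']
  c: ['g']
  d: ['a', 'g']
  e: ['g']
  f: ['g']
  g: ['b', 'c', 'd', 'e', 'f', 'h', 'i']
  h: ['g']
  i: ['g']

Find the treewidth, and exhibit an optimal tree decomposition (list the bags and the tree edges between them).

Treewidth 1.
Bags: B1 = {c, g}  B2 = {b, g}  B3 = {d, g}  B4 = {e, g}  B5 = {g, h}  B6 = {a, d}  B7 = {f, g}  B8 = {g, i}
Tree: B1–B2, B1–B3, B2–B4, B2–B5, B3–B6, B4–B7, B1–B8

Each bag holds 2 vertices, so the decomposition has width 1, which upper-bounds the treewidth. G has an edge, so its treewidth is at least 1. Combining the bounds, tw(G) = 1.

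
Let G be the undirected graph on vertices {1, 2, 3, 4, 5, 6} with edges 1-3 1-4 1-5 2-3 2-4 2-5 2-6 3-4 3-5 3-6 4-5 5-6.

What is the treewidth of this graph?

3

A width-3 tree decomposition is:
Bags: B1 = {2, 3, 5, 6}  B2 = {2, 3, 4, 5}  B3 = {1, 3, 4, 5}
Tree: B1–B2, B2–B3
The largest bag has 4 vertices, giving width 3; this decomposition certifies tw(G) ≤ 3. For the lower bound, the 4 vertices {1, 3, 4, 5} are pairwise adjacent, and any tree decomposition puts a clique entirely inside one bag — forcing width ≥ 3. Combining the bounds, tw(G) = 3.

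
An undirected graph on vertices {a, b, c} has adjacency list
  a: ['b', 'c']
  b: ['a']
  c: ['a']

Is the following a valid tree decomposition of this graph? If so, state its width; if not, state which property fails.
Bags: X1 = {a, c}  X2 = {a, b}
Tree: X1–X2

Yes; width 1.

Checking the three conditions: (i) the bags cover all of {a, b, c}; (ii) for each edge, some bag contains both endpoints; (iii) the bags containing any fixed vertex form a subtree. All hold, so the decomposition is valid with width 2 − 1 = 1.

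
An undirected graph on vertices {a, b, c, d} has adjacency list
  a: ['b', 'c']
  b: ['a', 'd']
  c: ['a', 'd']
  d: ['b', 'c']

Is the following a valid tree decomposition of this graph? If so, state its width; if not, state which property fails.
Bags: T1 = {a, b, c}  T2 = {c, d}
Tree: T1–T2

No — edge (b,d) lies in no bag.

A tree decomposition must satisfy three properties: every vertex lies in some bag; for every edge, both endpoints lie together in some bag; and for every vertex, the bags containing it form a connected subtree. Here edge (b,d) lies in no bag, so the decomposition is invalid.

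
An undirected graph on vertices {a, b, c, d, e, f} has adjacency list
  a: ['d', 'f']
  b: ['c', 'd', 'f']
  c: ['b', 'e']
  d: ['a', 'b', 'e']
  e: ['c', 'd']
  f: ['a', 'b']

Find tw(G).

2

A width-2 tree decomposition is:
Bags: B1 = {a, b, f}  B2 = {a, b, d}  B3 = {b, c, d}  B4 = {c, d, e}
Tree: B1–B2, B2–B3, B3–B4
The largest bag has 3 vertices, giving width 2; this decomposition certifies tw(G) ≤ 2. The edges f–a–d–b–f form a cycle, so G is not a tree and its treewidth is at least 2. Combining the bounds, tw(G) = 2.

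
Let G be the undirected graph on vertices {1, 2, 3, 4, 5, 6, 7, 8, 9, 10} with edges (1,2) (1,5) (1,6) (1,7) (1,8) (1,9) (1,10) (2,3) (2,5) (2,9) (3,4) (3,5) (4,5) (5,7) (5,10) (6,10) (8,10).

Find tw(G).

A width-2 tree decomposition is:
Bags: B1 = {1, 5, 10}  B2 = {1, 8, 10}  B3 = {1, 5, 7}  B4 = {1, 6, 10}  B5 = {1, 2, 5}  B6 = {2, 3, 5}  B7 = {1, 2, 9}  B8 = {3, 4, 5}
Tree: B1–B2, B1–B3, B1–B4, B1–B5, B5–B6, B5–B7, B6–B8
Each bag holds 3 vertices, so the decomposition has width 2, which upper-bounds the treewidth. For the lower bound, the 3 vertices {1, 8, 10} are pairwise adjacent, and any tree decomposition puts a clique entirely inside one bag — forcing width ≥ 2. The upper and lower bounds meet at 2, so that is the treewidth.

2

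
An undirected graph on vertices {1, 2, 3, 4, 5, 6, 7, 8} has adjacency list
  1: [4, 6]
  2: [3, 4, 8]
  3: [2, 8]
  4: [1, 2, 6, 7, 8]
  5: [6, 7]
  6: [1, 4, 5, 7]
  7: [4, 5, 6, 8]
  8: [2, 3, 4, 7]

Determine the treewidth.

2

A width-2 tree decomposition is:
Bags: B1 = {2, 4, 8}  B2 = {4, 7, 8}  B3 = {4, 6, 7}  B4 = {1, 4, 6}  B5 = {5, 6, 7}  B6 = {2, 3, 8}
Tree: B1–B2, B2–B3, B3–B4, B3–B5, B1–B6
The largest bag has 3 vertices, giving width 2; this decomposition certifies tw(G) ≤ 2. On the other hand G contains the 3-clique {2, 3, 8}. A clique must lie in a single bag of any decomposition, so no decomposition can have width below 2. Hence tw(G) = 2 exactly.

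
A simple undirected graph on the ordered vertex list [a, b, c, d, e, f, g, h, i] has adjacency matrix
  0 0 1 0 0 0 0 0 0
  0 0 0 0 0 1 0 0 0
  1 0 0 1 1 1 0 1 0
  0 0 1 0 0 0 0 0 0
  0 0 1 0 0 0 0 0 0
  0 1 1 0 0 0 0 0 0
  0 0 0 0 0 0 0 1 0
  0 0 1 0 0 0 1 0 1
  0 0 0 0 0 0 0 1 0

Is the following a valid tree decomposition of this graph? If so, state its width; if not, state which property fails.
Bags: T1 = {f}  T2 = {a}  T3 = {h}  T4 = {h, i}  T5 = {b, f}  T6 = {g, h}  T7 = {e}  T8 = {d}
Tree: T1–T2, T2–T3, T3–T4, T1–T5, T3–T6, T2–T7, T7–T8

No — vertex c appears in no bag.

A tree decomposition must satisfy three properties: every vertex lies in some bag; for every edge, both endpoints lie together in some bag; and for every vertex, the bags containing it form a connected subtree. Here vertex c appears in no bag, so the decomposition is invalid.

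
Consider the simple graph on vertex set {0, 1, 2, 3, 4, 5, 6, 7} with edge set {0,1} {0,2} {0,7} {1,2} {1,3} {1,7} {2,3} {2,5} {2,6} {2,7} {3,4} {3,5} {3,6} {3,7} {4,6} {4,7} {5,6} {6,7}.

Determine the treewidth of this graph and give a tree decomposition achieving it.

Treewidth 3.
One such decomposition:
Bags: B1 = {2, 3, 6, 7}  B2 = {3, 4, 6, 7}  B3 = {2, 3, 5, 6}  B4 = {1, 2, 3, 7}  B5 = {0, 1, 2, 7}
Tree: B1–B2, B1–B3, B1–B4, B4–B5

Each bag holds 4 vertices, so the decomposition has width 3, which upper-bounds the treewidth. Conversely, {0, 1, 2, 7} is a clique of size 4, and the vertices of any clique must share a bag in every tree decomposition; so some bag has ≥ 4 vertices and tw(G) ≥ 3. The upper and lower bounds meet at 3, so that is the treewidth.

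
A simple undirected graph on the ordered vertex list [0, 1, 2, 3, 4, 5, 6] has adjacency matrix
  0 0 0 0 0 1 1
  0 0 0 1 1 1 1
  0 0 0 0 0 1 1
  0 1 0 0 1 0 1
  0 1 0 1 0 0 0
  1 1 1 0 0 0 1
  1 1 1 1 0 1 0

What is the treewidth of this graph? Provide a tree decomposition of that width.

Treewidth 2.
One such decomposition:
Bags: B1 = {0, 5, 6}  B2 = {1, 5, 6}  B3 = {1, 3, 6}  B4 = {1, 3, 4}  B5 = {2, 5, 6}
Tree: B1–B2, B2–B3, B3–B4, B1–B5

Every bag has size at most 3, so the width is 3 − 1 = 2 and tw(G) ≤ 2. Conversely, {1, 3, 4} is a clique of size 3, and the vertices of any clique must share a bag in every tree decomposition; so some bag has ≥ 3 vertices and tw(G) ≥ 2. Hence tw(G) = 2 exactly.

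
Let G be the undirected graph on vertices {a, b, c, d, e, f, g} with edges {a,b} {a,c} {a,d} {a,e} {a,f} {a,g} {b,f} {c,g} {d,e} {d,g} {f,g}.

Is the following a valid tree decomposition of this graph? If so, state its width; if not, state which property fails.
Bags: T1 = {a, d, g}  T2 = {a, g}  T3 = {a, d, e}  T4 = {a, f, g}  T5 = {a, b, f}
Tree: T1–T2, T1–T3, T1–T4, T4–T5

A tree decomposition must satisfy three properties: every vertex lies in some bag; for every edge, both endpoints lie together in some bag; and for every vertex, the bags containing it form a connected subtree. Here vertex c appears in no bag, so the decomposition is invalid.

No — vertex c appears in no bag.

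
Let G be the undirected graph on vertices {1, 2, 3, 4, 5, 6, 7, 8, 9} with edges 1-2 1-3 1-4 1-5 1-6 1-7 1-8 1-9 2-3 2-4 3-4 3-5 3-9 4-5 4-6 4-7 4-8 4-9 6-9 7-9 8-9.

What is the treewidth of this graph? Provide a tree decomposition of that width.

The largest bag has 4 vertices, giving width 3; this decomposition certifies tw(G) ≤ 3. For the lower bound, the 4 vertices {1, 4, 8, 9} are pairwise adjacent, and any tree decomposition puts a clique entirely inside one bag — forcing width ≥ 3. Therefore the treewidth is 3.

Treewidth 3.
One such decomposition:
Bags: B1 = {1, 4, 6, 9}  B2 = {1, 3, 4, 9}  B3 = {1, 2, 3, 4}  B4 = {1, 4, 8, 9}  B5 = {1, 4, 7, 9}  B6 = {1, 3, 4, 5}
Tree: B1–B2, B2–B3, B2–B4, B2–B5, B2–B6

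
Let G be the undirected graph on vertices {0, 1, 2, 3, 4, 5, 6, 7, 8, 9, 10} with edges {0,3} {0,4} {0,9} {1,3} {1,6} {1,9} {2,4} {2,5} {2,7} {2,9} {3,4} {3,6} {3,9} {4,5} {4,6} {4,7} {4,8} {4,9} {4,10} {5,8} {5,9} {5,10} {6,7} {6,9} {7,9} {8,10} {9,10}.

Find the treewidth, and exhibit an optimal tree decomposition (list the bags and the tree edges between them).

Treewidth 3.
One optimal decomposition is:
Bags: B1 = {2, 4, 5, 9}  B2 = {2, 4, 7, 9}  B3 = {4, 6, 7, 9}  B4 = {4, 5, 9, 10}  B5 = {3, 4, 6, 9}  B6 = {1, 3, 6, 9}  B7 = {0, 3, 4, 9}  B8 = {4, 5, 8, 10}
Tree: B1–B2, B2–B3, B1–B4, B3–B5, B5–B6, B5–B7, B4–B8

Each bag holds 4 vertices, so the decomposition has width 3, which upper-bounds the treewidth. Conversely, {1, 3, 6, 9} is a clique of size 4, and the vertices of any clique must share a bag in every tree decomposition; so some bag has ≥ 4 vertices and tw(G) ≥ 3. The upper and lower bounds meet at 3, so that is the treewidth.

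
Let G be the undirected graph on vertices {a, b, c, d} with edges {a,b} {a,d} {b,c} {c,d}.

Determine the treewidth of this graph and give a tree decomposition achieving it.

Treewidth 2.
Bags: B1 = {a, b, d}  B2 = {b, c, d}
Tree: B1–B2

Every bag has size at most 3, so the width is 3 − 1 = 2 and tw(G) ≤ 2. The edges d–a–b–c–d form a cycle, so G is not a tree and its treewidth is at least 2. Hence tw(G) = 2 exactly.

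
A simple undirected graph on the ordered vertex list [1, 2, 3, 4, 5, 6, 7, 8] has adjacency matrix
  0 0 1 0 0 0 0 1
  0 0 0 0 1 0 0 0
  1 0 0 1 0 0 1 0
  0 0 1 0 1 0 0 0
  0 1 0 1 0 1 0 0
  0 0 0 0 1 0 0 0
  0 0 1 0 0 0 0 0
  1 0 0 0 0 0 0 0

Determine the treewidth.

1

A width-1 tree decomposition is:
Bags: B1 = {1, 8}  B2 = {1, 3}  B3 = {3, 4}  B4 = {4, 5}  B5 = {3, 7}  B6 = {5, 6}  B7 = {2, 5}
Tree: B1–B2, B2–B3, B3–B4, B3–B5, B4–B6, B6–B7
Each bag holds 2 vertices, so the decomposition has width 1, which upper-bounds the treewidth. G has an edge, so its treewidth is at least 1. The upper and lower bounds meet at 1, so that is the treewidth.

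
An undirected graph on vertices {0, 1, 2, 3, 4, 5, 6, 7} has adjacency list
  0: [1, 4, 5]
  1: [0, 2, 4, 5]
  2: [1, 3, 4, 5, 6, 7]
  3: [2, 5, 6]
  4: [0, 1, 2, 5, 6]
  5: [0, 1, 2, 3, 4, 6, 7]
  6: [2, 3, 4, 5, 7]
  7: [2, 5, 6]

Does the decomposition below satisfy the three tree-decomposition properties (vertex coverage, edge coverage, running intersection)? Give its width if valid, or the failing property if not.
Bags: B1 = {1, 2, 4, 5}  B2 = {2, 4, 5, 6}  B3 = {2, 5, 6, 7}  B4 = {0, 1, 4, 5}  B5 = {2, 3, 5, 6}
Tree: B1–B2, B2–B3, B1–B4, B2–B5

Yes; width 3.

Checking the three conditions: (i) the bags cover all of {0, 1, 2, 3, 4, 5, 6, 7}; (ii) for each edge, some bag contains both endpoints; (iii) the bags containing any fixed vertex form a subtree. All hold, so the decomposition is valid with width 4 − 1 = 3.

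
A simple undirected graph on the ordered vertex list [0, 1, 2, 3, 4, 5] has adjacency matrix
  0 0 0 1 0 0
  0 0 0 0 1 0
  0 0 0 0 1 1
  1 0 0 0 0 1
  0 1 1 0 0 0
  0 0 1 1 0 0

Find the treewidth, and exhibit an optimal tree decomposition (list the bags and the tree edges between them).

Every bag has size at most 2, so the width is 2 − 1 = 1 and tw(G) ≤ 1. Since G has at least one edge (e.g. 0–3), it is not an edgeless graph, so tw(G) ≥ 1. Hence tw(G) = 1 exactly.

Treewidth 1.
One such decomposition:
Bags: B1 = {0, 3}  B2 = {3, 5}  B3 = {2, 5}  B4 = {2, 4}  B5 = {1, 4}
Tree: B1–B2, B2–B3, B3–B4, B4–B5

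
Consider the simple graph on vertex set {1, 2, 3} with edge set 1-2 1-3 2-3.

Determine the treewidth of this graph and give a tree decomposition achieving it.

Treewidth 2.
Bags: B1 = {1, 2, 3}
Tree: (single bag)

With just one bag of size 3, the width is 3 − 1 = 2, so tw(G) ≤ 2. Conversely, {1, 2, 3} is a clique of size 3, and the vertices of any clique must share a bag in every tree decomposition; so some bag has ≥ 3 vertices and tw(G) ≥ 2. Therefore the treewidth is 2.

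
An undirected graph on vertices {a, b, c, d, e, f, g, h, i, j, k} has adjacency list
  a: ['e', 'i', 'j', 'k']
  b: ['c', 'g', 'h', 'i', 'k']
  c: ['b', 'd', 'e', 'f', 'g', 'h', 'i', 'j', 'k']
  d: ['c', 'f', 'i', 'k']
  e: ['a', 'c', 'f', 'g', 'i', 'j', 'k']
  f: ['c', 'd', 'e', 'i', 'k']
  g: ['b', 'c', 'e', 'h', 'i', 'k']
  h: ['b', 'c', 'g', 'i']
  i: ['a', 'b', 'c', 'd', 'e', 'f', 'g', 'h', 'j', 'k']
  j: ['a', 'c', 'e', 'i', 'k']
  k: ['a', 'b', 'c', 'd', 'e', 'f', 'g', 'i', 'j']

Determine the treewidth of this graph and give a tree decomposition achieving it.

The largest bag has 5 vertices, giving width 4; this decomposition certifies tw(G) ≤ 4. For the lower bound, the 5 vertices {b, c, g, h, i} are pairwise adjacent, and any tree decomposition puts a clique entirely inside one bag — forcing width ≥ 4. Therefore the treewidth is 4.

Treewidth 4.
One such decomposition:
Bags: B1 = {c, e, g, i, k}  B2 = {c, e, i, j, k}  B3 = {c, e, f, i, k}  B4 = {c, d, f, i, k}  B5 = {b, c, g, i, k}  B6 = {a, e, i, j, k}  B7 = {b, c, g, h, i}
Tree: B1–B2, B2–B3, B3–B4, B1–B5, B2–B6, B5–B7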